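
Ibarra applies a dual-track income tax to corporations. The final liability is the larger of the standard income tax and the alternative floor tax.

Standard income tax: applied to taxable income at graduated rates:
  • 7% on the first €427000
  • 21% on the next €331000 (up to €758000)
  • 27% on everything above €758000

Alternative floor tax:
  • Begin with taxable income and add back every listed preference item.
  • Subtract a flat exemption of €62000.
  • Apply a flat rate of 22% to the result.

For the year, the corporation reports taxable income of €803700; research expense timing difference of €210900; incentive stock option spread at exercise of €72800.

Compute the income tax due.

€225588

Alternative floor tax:
  Adjusted income: €803700 + €210900 + €72800 = €1087400
  Less exemption €62000 → base €1025400
  €1025400 × 22% = €225588

Standard income tax:
  €427000 × 7% = €29890
  €331000 × 21% = €69510
  €45700 × 27% = €12339
  → €111739

€225588 > €111739, so the alternative floor tax is the binding amount.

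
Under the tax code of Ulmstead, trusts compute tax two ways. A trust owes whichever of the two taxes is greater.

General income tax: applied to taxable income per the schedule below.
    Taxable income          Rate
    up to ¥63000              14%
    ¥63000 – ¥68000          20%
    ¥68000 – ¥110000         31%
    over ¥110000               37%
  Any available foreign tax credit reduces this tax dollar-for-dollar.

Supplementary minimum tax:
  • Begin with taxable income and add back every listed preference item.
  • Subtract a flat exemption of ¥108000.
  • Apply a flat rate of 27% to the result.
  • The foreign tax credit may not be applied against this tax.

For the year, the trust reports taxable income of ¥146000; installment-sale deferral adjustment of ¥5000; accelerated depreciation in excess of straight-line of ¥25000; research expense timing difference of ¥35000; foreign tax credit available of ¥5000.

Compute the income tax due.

¥31160

General income tax:
  ¥63000 × 14% = ¥8820
  ¥5000 × 20% = ¥1000
  ¥42000 × 31% = ¥13020
  ¥36000 × 37% = ¥13320
  → ¥36160
  Less foreign tax credit ¥5000 → ¥31160

Supplementary minimum tax:
  Adjusted income: ¥146000 + ¥5000 + ¥25000 + ¥35000 = ¥211000
  Less exemption ¥108000 → base ¥103000
  ¥103000 × 27% = ¥27810

¥31160 > ¥27810, so the general income tax governs.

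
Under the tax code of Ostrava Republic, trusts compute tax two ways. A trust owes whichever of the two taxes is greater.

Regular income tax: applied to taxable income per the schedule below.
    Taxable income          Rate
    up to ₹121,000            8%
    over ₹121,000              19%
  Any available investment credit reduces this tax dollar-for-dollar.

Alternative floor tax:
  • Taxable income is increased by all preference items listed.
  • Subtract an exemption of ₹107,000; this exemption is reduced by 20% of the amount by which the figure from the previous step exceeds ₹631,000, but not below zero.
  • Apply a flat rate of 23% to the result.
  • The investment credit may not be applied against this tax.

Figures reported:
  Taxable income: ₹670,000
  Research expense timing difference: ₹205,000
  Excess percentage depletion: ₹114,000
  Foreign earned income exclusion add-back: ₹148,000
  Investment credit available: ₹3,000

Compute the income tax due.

₹260,176

Regular income tax:
  ₹121,000 × 8% = ₹9,680
  ₹549,000 × 19% = ₹104,310
  → ₹113,990
  Less investment credit ₹3,000 → ₹110,990

Alternative floor tax:
  Adjusted income: ₹670,000 + ₹205,000 + ₹114,000 + ₹148,000 = ₹1,137,000
  Exemption: ₹107,000 − 20% × (₹1,137,000 − ₹631,000) = ₹107,000 − ₹101,200 = ₹5,800
  Base: ₹1,137,000 − ₹5,800 = ₹1,131,200
  ₹1,131,200 × 23% = ₹260,176

₹260,176 > ₹110,990, so the alternative floor tax is the binding amount.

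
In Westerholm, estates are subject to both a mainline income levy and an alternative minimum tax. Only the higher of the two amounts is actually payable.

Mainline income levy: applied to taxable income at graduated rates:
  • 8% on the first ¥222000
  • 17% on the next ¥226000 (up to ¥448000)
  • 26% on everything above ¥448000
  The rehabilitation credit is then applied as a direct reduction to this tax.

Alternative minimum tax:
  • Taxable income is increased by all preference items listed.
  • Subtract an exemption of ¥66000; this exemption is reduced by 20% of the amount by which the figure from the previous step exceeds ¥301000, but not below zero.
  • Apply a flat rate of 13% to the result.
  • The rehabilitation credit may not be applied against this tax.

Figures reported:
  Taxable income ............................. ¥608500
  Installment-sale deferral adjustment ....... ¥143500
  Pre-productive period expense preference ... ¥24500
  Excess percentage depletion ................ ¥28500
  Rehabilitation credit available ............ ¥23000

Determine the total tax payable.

Alternative minimum tax:
  Adjusted income: ¥608500 + ¥143500 + ¥24500 + ¥28500 = ¥805000
  Exemption: 20% × (¥805000 − ¥301000) = ¥100800 ≥ ¥66000, so the exemption is fully phased out
  Base: ¥805000 − ¥0 = ¥805000
  ¥805000 × 13% = ¥104650

Mainline income levy:
  ¥222000 × 8% = ¥17760
  ¥226000 × 17% = ¥38420
  ¥160500 × 26% = ¥41730
  → ¥97910
  Less rehabilitation credit ¥23000 → ¥74910

¥104650 > ¥74910, so the alternative minimum tax is the binding amount.

¥104650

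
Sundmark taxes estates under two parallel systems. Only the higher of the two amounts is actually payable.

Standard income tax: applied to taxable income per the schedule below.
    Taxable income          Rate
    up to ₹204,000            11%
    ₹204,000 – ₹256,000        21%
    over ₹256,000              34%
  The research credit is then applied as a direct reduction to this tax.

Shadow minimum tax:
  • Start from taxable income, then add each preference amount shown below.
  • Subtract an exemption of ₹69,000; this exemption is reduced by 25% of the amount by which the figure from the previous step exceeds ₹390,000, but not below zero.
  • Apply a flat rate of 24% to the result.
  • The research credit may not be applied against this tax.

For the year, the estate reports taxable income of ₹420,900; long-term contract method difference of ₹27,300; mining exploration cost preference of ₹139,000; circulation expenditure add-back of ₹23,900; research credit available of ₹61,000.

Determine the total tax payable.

₹143,370

Shadow minimum tax:
  Adjusted income: ₹420,900 + ₹27,300 + ₹139,000 + ₹23,900 = ₹611,100
  Exemption: ₹69,000 − 25% × (₹611,100 − ₹390,000) = ₹69,000 − ₹55,275 = ₹13,725
  Base: ₹611,100 − ₹13,725 = ₹597,375
  ₹597,375 × 24% = ₹143,370

Standard income tax:
  ₹204,000 × 11% = ₹22,440
  ₹52,000 × 21% = ₹10,920
  ₹164,900 × 34% = ₹56,066
  → ₹89,426
  Less research credit ₹61,000 → ₹28,426

₹143,370 > ₹28,426, so the shadow minimum tax is the binding amount.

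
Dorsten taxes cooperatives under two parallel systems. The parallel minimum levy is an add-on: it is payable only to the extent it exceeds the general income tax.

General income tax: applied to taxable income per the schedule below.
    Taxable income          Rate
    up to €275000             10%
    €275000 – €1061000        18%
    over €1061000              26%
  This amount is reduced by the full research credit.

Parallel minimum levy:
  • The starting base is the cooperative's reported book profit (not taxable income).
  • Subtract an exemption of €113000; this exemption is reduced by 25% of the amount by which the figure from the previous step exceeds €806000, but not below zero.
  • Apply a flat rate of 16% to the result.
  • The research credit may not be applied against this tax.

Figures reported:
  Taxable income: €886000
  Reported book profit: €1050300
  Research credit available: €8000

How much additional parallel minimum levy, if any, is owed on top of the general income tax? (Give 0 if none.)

€30260

Parallel minimum levy:
  Base (reported book profit): €1050300
  Exemption: €113000 − 25% × (€1050300 − €806000) = €113000 − €61075 = €51925
  Base: €1050300 − €51925 = €998375
  €998375 × 16% = €159740

General income tax:
  €275000 × 10% = €27500
  €611000 × 18% = €109980
  → €137480
  Less research credit €8000 → €129480

Excess of parallel minimum levy over general income tax: €159740 − €129480 = €30260.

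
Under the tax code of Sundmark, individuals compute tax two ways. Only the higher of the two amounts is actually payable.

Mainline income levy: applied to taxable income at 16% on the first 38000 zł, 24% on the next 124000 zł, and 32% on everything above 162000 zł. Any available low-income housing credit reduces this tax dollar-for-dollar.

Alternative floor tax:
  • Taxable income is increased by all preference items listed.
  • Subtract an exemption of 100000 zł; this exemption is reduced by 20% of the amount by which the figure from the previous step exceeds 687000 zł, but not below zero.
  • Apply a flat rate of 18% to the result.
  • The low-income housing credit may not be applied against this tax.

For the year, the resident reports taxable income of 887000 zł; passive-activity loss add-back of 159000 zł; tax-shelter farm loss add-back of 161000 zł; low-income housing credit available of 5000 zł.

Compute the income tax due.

Mainline income levy:
  38000 zł × 16% = 6080 zł
  124000 zł × 24% = 29760 zł
  725000 zł × 32% = 232000 zł
  → 267840 zł
  Less low-income housing credit 5000 zł → 262840 zł

Alternative floor tax:
  Adjusted income: 887000 zł + 159000 zł + 161000 zł = 1207000 zł
  Exemption: 20% × (1207000 zł − 687000 zł) = 104000 zł ≥ 100000 zł, so the exemption is fully phased out
  Base: 1207000 zł − 0 zł = 1207000 zł
  1207000 zł × 18% = 217260 zł

262840 zł > 217260 zł, so the mainline income levy governs.

262840 zł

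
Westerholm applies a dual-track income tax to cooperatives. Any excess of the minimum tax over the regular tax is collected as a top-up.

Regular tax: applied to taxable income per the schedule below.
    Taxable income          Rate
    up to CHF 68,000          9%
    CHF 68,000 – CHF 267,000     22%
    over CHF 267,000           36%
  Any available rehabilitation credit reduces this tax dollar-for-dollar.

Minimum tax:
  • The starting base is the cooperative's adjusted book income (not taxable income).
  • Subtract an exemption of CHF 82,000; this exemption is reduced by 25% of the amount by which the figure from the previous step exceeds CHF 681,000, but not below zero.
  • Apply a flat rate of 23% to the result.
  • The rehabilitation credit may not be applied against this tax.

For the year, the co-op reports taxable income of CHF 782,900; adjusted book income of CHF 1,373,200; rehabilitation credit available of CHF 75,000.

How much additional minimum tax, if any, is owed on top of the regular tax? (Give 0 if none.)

CHF 155,212

Regular tax:
  CHF 68,000 × 9% = CHF 6,120
  CHF 199,000 × 22% = CHF 43,780
  CHF 515,900 × 36% = CHF 185,724
  → CHF 235,624
  Less rehabilitation credit CHF 75,000 → CHF 160,624

Minimum tax:
  Base (adjusted book income): CHF 1,373,200
  Exemption: 25% × (CHF 1,373,200 − CHF 681,000) = CHF 173,050 ≥ CHF 82,000, so the exemption is fully phased out
  Base: CHF 1,373,200 − CHF 0 = CHF 1,373,200
  CHF 1,373,200 × 23% = CHF 315,836

Excess of minimum tax over regular tax: CHF 315,836 − CHF 160,624 = CHF 155,212.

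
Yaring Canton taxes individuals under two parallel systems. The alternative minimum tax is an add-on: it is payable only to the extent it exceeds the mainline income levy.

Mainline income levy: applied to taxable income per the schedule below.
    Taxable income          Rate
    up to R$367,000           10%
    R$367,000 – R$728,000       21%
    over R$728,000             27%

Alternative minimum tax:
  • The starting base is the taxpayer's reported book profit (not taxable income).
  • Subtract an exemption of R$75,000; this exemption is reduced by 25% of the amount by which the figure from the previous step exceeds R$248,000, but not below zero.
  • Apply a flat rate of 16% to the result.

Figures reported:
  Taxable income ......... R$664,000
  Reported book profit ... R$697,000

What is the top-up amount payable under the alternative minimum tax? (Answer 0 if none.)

Alternative minimum tax:
  Base (reported book profit): R$697,000
  Exemption: 25% × (R$697,000 − R$248,000) = R$112,250 ≥ R$75,000, so the exemption is fully phased out
  Base: R$697,000 − R$0 = R$697,000
  R$697,000 × 16% = R$111,520

Mainline income levy:
  R$367,000 × 10% = R$36,700
  R$297,000 × 21% = R$62,370
  → R$99,070

Excess of alternative minimum tax over mainline income levy: R$111,520 − R$99,070 = R$12,450.

R$12,450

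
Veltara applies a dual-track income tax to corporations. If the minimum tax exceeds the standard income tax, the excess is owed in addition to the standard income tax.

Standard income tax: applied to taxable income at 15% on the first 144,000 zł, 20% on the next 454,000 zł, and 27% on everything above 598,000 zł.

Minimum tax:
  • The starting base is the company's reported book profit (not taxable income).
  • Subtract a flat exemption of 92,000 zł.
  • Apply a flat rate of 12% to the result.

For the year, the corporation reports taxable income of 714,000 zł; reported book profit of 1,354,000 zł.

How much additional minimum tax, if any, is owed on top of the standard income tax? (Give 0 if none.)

Standard income tax:
  144,000 zł × 15% = 21,600 zł
  454,000 zł × 20% = 90,800 zł
  116,000 zł × 27% = 31,320 zł
  → 143,720 zł

Minimum tax:
  Base (reported book profit): 1,354,000 zł
  Less exemption 92,000 zł → base 1,262,000 zł
  1,262,000 zł × 12% = 151,440 zł

Excess of minimum tax over standard income tax: 151,440 zł − 143,720 zł = 7,720 zł.

7,720 zł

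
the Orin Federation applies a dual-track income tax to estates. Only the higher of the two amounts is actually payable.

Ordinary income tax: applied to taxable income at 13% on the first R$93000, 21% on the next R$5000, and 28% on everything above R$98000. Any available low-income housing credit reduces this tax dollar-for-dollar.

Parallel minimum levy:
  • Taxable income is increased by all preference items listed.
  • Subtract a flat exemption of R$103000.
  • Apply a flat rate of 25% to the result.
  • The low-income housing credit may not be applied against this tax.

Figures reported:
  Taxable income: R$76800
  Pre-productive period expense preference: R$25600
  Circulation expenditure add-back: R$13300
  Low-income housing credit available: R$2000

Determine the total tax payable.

Parallel minimum levy:
  Adjusted income: R$76800 + R$25600 + R$13300 = R$115700
  Less exemption R$103000 → base R$12700
  R$12700 × 25% = R$3175

Ordinary income tax:
  R$76800 × 13% = R$9984
  Less low-income housing credit R$2000 → R$7984

R$7984 > R$3175, so the ordinary income tax governs.

R$7984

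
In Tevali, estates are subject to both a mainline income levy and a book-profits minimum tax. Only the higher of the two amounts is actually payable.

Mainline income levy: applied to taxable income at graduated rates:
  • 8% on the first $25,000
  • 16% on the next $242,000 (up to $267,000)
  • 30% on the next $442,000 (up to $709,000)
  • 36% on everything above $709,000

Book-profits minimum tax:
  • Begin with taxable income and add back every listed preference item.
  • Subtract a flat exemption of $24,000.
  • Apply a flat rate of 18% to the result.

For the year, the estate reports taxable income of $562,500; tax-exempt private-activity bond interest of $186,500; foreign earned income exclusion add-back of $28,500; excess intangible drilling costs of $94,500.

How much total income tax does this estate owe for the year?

$152,640

Book-profits minimum tax:
  Adjusted income: $562,500 + $186,500 + $28,500 + $94,500 = $872,000
  Less exemption $24,000 → base $848,000
  $848,000 × 18% = $152,640

Mainline income levy:
  $25,000 × 8% = $2,000
  $242,000 × 16% = $38,720
  $295,500 × 30% = $88,650
  → $129,370

$152,640 > $129,370, so the book-profits minimum tax is the binding amount.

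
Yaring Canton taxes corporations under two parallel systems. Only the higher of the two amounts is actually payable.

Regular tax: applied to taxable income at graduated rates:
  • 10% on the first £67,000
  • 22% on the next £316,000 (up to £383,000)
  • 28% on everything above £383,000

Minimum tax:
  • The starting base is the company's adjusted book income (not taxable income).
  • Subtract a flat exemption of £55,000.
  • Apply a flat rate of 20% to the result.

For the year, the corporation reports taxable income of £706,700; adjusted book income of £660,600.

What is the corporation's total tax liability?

Regular tax:
  £67,000 × 10% = £6,700
  £316,000 × 22% = £69,520
  £323,700 × 28% = £90,636
  → £166,856

Minimum tax:
  Base (adjusted book income): £660,600
  Less exemption £55,000 → base £605,600
  £605,600 × 20% = £121,120

£166,856 > £121,120, so the regular tax governs.

£166,856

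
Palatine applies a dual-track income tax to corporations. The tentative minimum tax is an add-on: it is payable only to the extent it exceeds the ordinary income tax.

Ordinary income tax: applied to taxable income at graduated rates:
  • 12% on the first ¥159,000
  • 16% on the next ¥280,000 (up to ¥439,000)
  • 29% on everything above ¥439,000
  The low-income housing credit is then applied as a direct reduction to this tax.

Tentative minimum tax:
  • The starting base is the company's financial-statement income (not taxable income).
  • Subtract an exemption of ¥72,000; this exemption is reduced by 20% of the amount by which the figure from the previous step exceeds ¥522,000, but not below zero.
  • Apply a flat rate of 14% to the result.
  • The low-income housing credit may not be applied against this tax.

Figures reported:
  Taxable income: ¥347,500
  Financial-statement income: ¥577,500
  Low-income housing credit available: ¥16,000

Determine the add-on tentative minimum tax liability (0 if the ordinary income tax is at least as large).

¥39,084

Tentative minimum tax:
  Base (financial-statement income): ¥577,500
  Exemption: ¥72,000 − 20% × (¥577,500 − ¥522,000) = ¥72,000 − ¥11,100 = ¥60,900
  Base: ¥577,500 − ¥60,900 = ¥516,600
  ¥516,600 × 14% = ¥72,324

Ordinary income tax:
  ¥159,000 × 12% = ¥19,080
  ¥188,500 × 16% = ¥30,160
  → ¥49,240
  Less low-income housing credit ¥16,000 → ¥33,240

Excess of tentative minimum tax over ordinary income tax: ¥72,324 − ¥33,240 = ¥39,084.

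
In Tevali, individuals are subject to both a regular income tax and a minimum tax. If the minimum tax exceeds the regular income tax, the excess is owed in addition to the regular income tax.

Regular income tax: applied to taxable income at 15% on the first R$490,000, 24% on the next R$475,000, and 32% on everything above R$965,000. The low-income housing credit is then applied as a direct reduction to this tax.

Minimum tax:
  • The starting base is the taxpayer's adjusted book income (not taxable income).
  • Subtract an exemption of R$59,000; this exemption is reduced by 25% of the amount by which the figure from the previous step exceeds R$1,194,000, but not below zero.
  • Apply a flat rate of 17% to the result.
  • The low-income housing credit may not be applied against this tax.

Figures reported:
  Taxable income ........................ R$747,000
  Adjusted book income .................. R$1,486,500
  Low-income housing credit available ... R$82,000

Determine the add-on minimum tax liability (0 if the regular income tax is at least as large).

Regular income tax:
  R$490,000 × 15% = R$73,500
  R$257,000 × 24% = R$61,680
  → R$135,180
  Less low-income housing credit R$82,000 → R$53,180

Minimum tax:
  Base (adjusted book income): R$1,486,500
  Exemption: 25% × (R$1,486,500 − R$1,194,000) = R$73,125 ≥ R$59,000, so the exemption is fully phased out
  Base: R$1,486,500 − R$0 = R$1,486,500
  R$1,486,500 × 17% = R$252,705

Excess of minimum tax over regular income tax: R$252,705 − R$53,180 = R$199,525.

R$199,525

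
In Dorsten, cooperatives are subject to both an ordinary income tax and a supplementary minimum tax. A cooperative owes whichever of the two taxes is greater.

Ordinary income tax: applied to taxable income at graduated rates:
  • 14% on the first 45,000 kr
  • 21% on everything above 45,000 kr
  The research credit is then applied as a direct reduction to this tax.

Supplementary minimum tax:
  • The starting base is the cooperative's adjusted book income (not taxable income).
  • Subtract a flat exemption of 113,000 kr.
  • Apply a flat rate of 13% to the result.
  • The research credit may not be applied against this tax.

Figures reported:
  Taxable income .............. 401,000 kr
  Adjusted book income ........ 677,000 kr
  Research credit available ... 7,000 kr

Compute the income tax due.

Ordinary income tax:
  45,000 kr × 14% = 6,300 kr
  356,000 kr × 21% = 74,760 kr
  → 81,060 kr
  Less research credit 7,000 kr → 74,060 kr

Supplementary minimum tax:
  Base (adjusted book income): 677,000 kr
  Less exemption 113,000 kr → base 564,000 kr
  564,000 kr × 13% = 73,320 kr

74,060 kr > 73,320 kr, so the ordinary income tax governs.

74,060 kr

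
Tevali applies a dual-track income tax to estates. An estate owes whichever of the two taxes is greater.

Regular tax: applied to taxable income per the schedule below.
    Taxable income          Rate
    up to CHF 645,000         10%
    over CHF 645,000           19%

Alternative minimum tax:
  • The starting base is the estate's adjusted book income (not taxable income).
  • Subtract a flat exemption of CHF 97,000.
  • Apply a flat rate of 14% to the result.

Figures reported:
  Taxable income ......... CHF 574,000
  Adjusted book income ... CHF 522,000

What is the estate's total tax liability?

CHF 59,500

Regular tax:
  CHF 574,000 × 10% = CHF 57,400

Alternative minimum tax:
  Base (adjusted book income): CHF 522,000
  Less exemption CHF 97,000 → base CHF 425,000
  CHF 425,000 × 14% = CHF 59,500

CHF 59,500 > CHF 57,400, so the alternative minimum tax is the binding amount.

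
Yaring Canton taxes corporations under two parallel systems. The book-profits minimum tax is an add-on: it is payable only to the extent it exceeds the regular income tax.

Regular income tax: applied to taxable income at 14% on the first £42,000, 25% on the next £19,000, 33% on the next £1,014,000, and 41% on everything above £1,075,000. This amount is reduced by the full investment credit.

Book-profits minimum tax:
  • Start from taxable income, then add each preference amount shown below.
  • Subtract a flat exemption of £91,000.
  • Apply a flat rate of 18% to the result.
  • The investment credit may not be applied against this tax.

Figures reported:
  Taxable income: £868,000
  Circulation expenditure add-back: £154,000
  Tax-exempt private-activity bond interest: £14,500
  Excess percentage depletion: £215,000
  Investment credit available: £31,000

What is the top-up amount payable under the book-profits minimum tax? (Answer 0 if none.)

Book-profits minimum tax:
  Adjusted income: £868,000 + £154,000 + £14,500 + £215,000 = £1,251,500
  Less exemption £91,000 → base £1,160,500
  £1,160,500 × 18% = £208,890

Regular income tax:
  £42,000 × 14% = £5,880
  £19,000 × 25% = £4,750
  £807,000 × 33% = £266,310
  → £276,940
  Less investment credit £31,000 → £245,940

£208,890 ≤ £245,940, so no add-on is due.

£0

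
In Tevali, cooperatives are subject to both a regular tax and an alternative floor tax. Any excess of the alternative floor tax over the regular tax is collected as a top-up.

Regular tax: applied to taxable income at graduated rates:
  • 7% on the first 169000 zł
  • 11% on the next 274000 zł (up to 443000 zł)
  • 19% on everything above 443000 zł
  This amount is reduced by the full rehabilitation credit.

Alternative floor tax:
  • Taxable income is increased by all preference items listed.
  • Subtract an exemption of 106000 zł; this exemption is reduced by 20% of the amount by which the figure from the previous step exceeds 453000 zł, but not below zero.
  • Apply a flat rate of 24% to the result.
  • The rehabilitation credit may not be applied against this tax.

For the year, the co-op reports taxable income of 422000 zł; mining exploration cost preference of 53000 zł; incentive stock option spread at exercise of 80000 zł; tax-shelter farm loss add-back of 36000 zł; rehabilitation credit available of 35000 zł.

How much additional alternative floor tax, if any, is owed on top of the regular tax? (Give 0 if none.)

Alternative floor tax:
  Adjusted income: 422000 zł + 53000 zł + 80000 zł + 36000 zł = 591000 zł
  Exemption: 106000 zł − 20% × (591000 zł − 453000 zł) = 106000 zł − 27600 zł = 78400 zł
  Base: 591000 zł − 78400 zł = 512600 zł
  512600 zł × 24% = 123024 zł

Regular tax:
  169000 zł × 7% = 11830 zł
  253000 zł × 11% = 27830 zł
  → 39660 zł
  Less rehabilitation credit 35000 zł → 4660 zł

Excess of alternative floor tax over regular tax: 123024 zł − 4660 zł = 118364 zł.

118364 zł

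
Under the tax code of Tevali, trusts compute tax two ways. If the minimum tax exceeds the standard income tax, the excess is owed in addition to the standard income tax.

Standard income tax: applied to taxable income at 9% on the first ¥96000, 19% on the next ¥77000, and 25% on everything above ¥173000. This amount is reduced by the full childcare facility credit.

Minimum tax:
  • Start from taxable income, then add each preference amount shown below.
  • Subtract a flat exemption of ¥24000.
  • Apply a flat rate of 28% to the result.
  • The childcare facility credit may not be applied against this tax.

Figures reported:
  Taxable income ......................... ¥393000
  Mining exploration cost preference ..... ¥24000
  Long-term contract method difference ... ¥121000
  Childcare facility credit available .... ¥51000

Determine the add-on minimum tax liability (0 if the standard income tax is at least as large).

Standard income tax:
  ¥96000 × 9% = ¥8640
  ¥77000 × 19% = ¥14630
  ¥220000 × 25% = ¥55000
  → ¥78270
  Less childcare facility credit ¥51000 → ¥27270

Minimum tax:
  Adjusted income: ¥393000 + ¥24000 + ¥121000 = ¥538000
  Less exemption ¥24000 → base ¥514000
  ¥514000 × 28% = ¥143920

Excess of minimum tax over standard income tax: ¥143920 − ¥27270 = ¥116650.

¥116650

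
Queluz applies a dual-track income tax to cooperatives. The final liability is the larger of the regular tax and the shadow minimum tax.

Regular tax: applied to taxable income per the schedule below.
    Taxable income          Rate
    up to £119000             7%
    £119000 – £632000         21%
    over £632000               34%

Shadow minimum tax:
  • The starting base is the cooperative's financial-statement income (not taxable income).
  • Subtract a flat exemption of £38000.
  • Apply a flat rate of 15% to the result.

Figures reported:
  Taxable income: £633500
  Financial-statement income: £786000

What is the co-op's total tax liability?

£116570

Shadow minimum tax:
  Base (financial-statement income): £786000
  Less exemption £38000 → base £748000
  £748000 × 15% = £112200

Regular tax:
  £119000 × 7% = £8330
  £513000 × 21% = £107730
  £1500 × 34% = £510
  → £116570

£116570 > £112200, so the regular tax governs.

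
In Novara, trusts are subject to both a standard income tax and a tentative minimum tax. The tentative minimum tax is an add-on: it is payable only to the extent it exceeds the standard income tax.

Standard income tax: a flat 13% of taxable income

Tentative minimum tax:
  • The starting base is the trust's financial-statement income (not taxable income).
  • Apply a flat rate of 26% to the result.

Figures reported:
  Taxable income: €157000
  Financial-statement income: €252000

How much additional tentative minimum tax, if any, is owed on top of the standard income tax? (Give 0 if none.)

Tentative minimum tax:
  Base (financial-statement income): €252000
  €252000 × 26% = €65520

Standard income tax:
  €157000 × 13% = €20410

Excess of tentative minimum tax over standard income tax: €65520 − €20410 = €45110.

€45110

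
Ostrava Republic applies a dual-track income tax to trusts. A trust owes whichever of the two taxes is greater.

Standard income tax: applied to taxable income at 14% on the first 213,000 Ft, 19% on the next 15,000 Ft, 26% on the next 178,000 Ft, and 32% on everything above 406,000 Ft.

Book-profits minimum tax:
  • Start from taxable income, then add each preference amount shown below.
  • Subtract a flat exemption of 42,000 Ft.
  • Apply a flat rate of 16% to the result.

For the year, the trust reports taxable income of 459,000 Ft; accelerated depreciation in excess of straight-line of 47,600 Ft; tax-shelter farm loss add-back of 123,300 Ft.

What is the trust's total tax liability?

95,910 Ft

Standard income tax:
  213,000 Ft × 14% = 29,820 Ft
  15,000 Ft × 19% = 2,850 Ft
  178,000 Ft × 26% = 46,280 Ft
  53,000 Ft × 32% = 16,960 Ft
  → 95,910 Ft

Book-profits minimum tax:
  Adjusted income: 459,000 Ft + 47,600 Ft + 123,300 Ft = 629,900 Ft
  Less exemption 42,000 Ft → base 587,900 Ft
  587,900 Ft × 16% = 94,064 Ft

95,910 Ft > 94,064 Ft, so the standard income tax governs.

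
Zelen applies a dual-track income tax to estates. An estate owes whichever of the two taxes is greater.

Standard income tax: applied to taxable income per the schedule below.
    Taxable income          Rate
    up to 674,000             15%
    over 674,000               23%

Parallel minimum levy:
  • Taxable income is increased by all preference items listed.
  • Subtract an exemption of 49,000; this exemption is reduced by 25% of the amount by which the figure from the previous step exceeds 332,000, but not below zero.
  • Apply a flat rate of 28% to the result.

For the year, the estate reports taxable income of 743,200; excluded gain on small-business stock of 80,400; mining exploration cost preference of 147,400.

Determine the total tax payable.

Standard income tax:
  674,000 × 15% = 101,100
  69,200 × 23% = 15,916
  → 117,016

Parallel minimum levy:
  Adjusted income: 743,200 + 80,400 + 147,400 = 971,000
  Exemption: 25% × (971,000 − 332,000) = 159,750 ≥ 49,000, so the exemption is fully phased out
  Base: 971,000 − 0 = 971,000
  971,000 × 28% = 271,880

271,880 > 117,016, so the parallel minimum levy is the binding amount.

271,880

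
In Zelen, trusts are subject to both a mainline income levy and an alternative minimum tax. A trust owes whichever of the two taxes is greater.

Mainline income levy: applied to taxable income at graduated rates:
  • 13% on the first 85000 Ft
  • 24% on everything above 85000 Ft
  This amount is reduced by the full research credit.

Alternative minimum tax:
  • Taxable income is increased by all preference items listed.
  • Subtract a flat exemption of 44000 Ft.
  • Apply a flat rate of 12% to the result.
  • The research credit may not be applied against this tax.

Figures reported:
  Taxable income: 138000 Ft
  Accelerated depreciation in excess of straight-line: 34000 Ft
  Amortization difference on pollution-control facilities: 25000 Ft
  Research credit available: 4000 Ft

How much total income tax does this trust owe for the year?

Alternative minimum tax:
  Adjusted income: 138000 Ft + 34000 Ft + 25000 Ft = 197000 Ft
  Less exemption 44000 Ft → base 153000 Ft
  153000 Ft × 12% = 18360 Ft

Mainline income levy:
  85000 Ft × 13% = 11050 Ft
  53000 Ft × 24% = 12720 Ft
  → 23770 Ft
  Less research credit 4000 Ft → 19770 Ft

19770 Ft > 18360 Ft, so the mainline income levy governs.

19770 Ft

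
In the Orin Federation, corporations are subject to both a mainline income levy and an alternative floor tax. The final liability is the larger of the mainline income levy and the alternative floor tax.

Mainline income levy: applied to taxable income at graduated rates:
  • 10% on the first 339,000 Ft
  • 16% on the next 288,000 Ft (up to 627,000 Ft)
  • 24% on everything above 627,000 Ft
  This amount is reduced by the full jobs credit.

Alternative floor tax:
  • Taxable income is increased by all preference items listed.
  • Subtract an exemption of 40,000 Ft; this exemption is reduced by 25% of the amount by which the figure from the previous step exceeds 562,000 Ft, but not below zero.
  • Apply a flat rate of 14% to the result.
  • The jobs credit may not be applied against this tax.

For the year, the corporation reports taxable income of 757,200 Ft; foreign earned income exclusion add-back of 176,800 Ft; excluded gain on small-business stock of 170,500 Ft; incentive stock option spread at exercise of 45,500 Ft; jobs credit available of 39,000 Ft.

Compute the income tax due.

Alternative floor tax:
  Adjusted income: 757,200 Ft + 176,800 Ft + 170,500 Ft + 45,500 Ft = 1,150,000 Ft
  Exemption: 25% × (1,150,000 Ft − 562,000 Ft) = 147,000 Ft ≥ 40,000 Ft, so the exemption is fully phased out
  Base: 1,150,000 Ft − 0 Ft = 1,150,000 Ft
  1,150,000 Ft × 14% = 161,000 Ft

Mainline income levy:
  339,000 Ft × 10% = 33,900 Ft
  288,000 Ft × 16% = 46,080 Ft
  130,200 Ft × 24% = 31,248 Ft
  → 111,228 Ft
  Less jobs credit 39,000 Ft → 72,228 Ft

161,000 Ft > 72,228 Ft, so the alternative floor tax is the binding amount.

161,000 Ft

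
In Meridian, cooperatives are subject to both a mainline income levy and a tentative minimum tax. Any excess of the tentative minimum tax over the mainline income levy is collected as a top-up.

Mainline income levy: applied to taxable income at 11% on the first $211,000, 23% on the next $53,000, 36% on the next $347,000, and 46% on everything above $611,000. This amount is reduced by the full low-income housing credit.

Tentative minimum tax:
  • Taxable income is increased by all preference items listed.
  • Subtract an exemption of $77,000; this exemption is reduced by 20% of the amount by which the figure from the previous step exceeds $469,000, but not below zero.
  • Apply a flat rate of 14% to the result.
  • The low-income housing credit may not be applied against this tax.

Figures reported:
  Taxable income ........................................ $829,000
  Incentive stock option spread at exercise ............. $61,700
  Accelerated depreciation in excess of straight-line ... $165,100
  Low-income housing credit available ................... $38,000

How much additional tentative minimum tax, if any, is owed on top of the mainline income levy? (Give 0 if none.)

$0

Tentative minimum tax:
  Adjusted income: $829,000 + $61,700 + $165,100 = $1,055,800
  Exemption: 20% × ($1,055,800 − $469,000) = $117,360 ≥ $77,000, so the exemption is fully phased out
  Base: $1,055,800 − $0 = $1,055,800
  $1,055,800 × 14% = $147,812

Mainline income levy:
  $211,000 × 11% = $23,210
  $53,000 × 23% = $12,190
  $347,000 × 36% = $124,920
  $218,000 × 46% = $100,280
  → $260,600
  Less low-income housing credit $38,000 → $222,600

$147,812 ≤ $222,600, so no add-on is due.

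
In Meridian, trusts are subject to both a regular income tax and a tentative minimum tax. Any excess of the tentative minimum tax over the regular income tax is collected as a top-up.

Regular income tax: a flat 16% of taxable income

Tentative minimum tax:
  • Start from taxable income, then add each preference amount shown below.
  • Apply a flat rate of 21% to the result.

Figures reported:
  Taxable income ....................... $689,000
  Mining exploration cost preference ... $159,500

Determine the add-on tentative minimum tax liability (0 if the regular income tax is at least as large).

Regular income tax:
  $689,000 × 16% = $110,240

Tentative minimum tax:
  Adjusted income: $689,000 + $159,500 = $848,500
  $848,500 × 21% = $178,185

Excess of tentative minimum tax over regular income tax: $178,185 − $110,240 = $67,945.

$67,945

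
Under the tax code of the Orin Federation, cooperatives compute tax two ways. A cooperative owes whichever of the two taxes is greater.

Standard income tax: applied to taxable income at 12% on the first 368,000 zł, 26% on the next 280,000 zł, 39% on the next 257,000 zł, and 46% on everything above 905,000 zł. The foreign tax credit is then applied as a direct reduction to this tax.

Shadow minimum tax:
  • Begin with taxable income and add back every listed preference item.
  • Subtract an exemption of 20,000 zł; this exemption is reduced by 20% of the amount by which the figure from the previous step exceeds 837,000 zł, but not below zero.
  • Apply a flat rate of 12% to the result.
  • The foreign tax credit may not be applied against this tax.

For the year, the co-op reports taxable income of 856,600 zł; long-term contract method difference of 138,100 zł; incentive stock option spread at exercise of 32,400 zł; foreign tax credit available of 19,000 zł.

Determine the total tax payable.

179,314 zł

Shadow minimum tax:
  Adjusted income: 856,600 zł + 138,100 zł + 32,400 zł = 1,027,100 zł
  Exemption: 20% × (1,027,100 zł − 837,000 zł) = 38,020 zł ≥ 20,000 zł, so the exemption is fully phased out
  Base: 1,027,100 zł − 0 zł = 1,027,100 zł
  1,027,100 zł × 12% = 123,252 zł

Standard income tax:
  368,000 zł × 12% = 44,160 zł
  280,000 zł × 26% = 72,800 zł
  208,600 zł × 39% = 81,354 zł
  → 198,314 zł
  Less foreign tax credit 19,000 zł → 179,314 zł

179,314 zł > 123,252 zł, so the standard income tax governs.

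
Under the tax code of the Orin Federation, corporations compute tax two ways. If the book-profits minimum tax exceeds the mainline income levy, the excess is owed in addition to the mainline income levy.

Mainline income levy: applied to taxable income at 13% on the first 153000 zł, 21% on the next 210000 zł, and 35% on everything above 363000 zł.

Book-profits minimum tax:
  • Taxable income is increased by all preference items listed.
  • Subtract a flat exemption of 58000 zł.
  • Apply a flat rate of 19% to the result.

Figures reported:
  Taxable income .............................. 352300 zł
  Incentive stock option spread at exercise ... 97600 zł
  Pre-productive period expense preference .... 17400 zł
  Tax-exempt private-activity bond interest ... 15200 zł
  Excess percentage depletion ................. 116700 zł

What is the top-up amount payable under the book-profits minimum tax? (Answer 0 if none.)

41085 zł

Book-profits minimum tax:
  Adjusted income: 352300 zł + 97600 zł + 17400 zł + 15200 zł + 116700 zł = 599200 zł
  Less exemption 58000 zł → base 541200 zł
  541200 zł × 19% = 102828 zł

Mainline income levy:
  153000 zł × 13% = 19890 zł
  199300 zł × 21% = 41853 zł
  → 61743 zł

Excess of book-profits minimum tax over mainline income levy: 102828 zł − 61743 zł = 41085 zł.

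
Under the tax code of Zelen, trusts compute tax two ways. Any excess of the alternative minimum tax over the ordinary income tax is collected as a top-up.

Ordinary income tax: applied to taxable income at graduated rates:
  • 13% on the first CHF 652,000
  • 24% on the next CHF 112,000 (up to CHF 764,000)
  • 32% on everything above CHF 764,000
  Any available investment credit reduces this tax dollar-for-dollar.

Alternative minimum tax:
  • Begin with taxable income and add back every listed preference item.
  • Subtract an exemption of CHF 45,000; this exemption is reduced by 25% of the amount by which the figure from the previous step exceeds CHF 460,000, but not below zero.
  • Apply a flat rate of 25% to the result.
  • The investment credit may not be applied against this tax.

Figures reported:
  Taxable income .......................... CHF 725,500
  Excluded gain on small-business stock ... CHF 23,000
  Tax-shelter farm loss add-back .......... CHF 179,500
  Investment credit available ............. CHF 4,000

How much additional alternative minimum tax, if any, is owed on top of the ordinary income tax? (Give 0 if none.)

CHF 133,600

Alternative minimum tax:
  Adjusted income: CHF 725,500 + CHF 23,000 + CHF 179,500 = CHF 928,000
  Exemption: 25% × (CHF 928,000 − CHF 460,000) = CHF 117,000 ≥ CHF 45,000, so the exemption is fully phased out
  Base: CHF 928,000 − CHF 0 = CHF 928,000
  CHF 928,000 × 25% = CHF 232,000

Ordinary income tax:
  CHF 652,000 × 13% = CHF 84,760
  CHF 73,500 × 24% = CHF 17,640
  → CHF 102,400
  Less investment credit CHF 4,000 → CHF 98,400

Excess of alternative minimum tax over ordinary income tax: CHF 232,000 − CHF 98,400 = CHF 133,600.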